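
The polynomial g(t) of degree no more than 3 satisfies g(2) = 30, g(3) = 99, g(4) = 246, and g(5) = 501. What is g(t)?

g(t) = 5t^3 - 6t^2 + 4t + 6

Using the Lagrange interpolation formula with nodes 2, 3, 4, 5:
  L_0(t) = (t - 3)(t - 4)(t - 5) / -6
  L_1(t) = (t - 2)(t - 4)(t - 5) / 2
  L_2(t) = (t - 2)(t - 3)(t - 5) / -2
  L_3(t) = (t - 2)(t - 3)(t - 4) / 6
Then g(t) = 30·L_0(t) + 99·L_1(t) + 246·L_2(t) + 501·L_3(t).
Expanding and collecting terms gives g(t) = 5t^3 - 6t^2 + 4t + 6.
Check: g(5) = 501. ✓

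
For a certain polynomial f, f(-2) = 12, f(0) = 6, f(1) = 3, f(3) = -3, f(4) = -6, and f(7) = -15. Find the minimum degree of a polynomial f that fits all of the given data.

1

Divided differences on the nodes -2, 0, 1, 3, 4, 7:
  order 0: 12  6  3  -3  -6  -15
  order 1: -3  -3  -3  -3  -3
  order 2: 0  0  0  0
  order 3: 0  0  0
  order 4: 0  0
  order 5: 0
The order-1 divided differences are all -3 (nonzero) and every higher order vanishes, so the data lies on a polynomial of degree exactly 1.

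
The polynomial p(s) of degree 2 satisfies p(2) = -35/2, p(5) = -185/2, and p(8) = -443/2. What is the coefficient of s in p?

-4

Write p(s) = as^2 + bs + c. Substituting each data point gives a linear system:
  4a + 2b + c = -35/2
  25a + 5b + c = -185/2
  64a + 8b + c = -443/2
Solving the system yields a = -3, b = -4, c = 5/2.
So p(s) = -3s^2 - 4s + 5/2.
The coefficient of s is -4.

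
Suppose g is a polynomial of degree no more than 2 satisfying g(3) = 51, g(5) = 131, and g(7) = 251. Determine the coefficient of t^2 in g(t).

Write g(t) = at^2 + bt + c. Substituting each data point gives a linear system:
  9a + 3b + c = 51
  25a + 5b + c = 131
  49a + 7b + c = 251
Solving the system yields a = 5, b = 0, c = 6.
So g(t) = 5t² + 6.
The leading coefficient is 5.

5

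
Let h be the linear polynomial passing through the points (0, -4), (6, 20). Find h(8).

Using the Lagrange interpolation formula with nodes 0, 6:
  L_0(s) = (s - 6) / -6
  L_1(s) = s / 6
Then h(s) = -4·L_0(s) + 20·L_1(s).
Expanding and collecting terms gives h(s) = 4s - 4.
Evaluating at s = 8: h(8) = 28.

28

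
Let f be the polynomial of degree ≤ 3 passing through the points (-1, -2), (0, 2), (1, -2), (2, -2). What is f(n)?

f(n) = 2n^3 - 4n^2 - 2n + 2

Using the Lagrange interpolation formula with nodes -1, 0, 1, 2:
  L_0(n) = n(n - 1)(n - 2) / -6
  L_1(n) = (n + 1)(n - 1)(n - 2) / 2
  L_2(n) = (n + 1)n(n - 2) / -2
  L_3(n) = (n + 1)n(n - 1) / 6
Then f(n) = -2·L_0(n) + 2·L_1(n) - 2·L_2(n) - 2·L_3(n).
Expanding and collecting terms gives f(n) = 2n^3 - 4n^2 - 2n + 2.
Check: f(0) = 2. ✓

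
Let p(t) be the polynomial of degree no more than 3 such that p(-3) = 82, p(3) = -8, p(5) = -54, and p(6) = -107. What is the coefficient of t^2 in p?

4

Write p(t) = at^3 + bt^2 + ct + d. Substituting each data point gives a linear system:
  -27a + 9b - 3c + d = 82
  27a + 9b + 3c + d = -8
  125a + 25b + 5c + d = -54
  216a + 36b + 6c + d = -107
Solving the system yields a = -1, b = 4, c = -6, d = 1.
So p(t) = -t³ + 4t² - 6t + 1.
The coefficient of t^2 is 4.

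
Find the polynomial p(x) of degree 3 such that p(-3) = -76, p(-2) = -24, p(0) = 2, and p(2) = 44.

p(x) = 3x^3 + 2x^2 + 5x + 2

Write p(x) = ax^3 + bx^2 + cx + d. Substituting each data point gives a linear system:
  -27a + 9b - 3c + d = -76
  -8a + 4b - 2c + d = -24
  d = 2
  8a + 4b + 2c + d = 44
Solving the system yields a = 3, b = 2, c = 5, d = 2.
So p(x) = 3x^3 + 2x^2 + 5x + 2.
Check: p(0) = 2. ✓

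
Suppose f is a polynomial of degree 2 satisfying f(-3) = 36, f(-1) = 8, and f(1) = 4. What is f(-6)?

Write f(s) = as^2 + bs + c. Substituting each data point gives a linear system:
  9a - 3b + c = 36
  a - b + c = 8
  a + b + c = 4
Solving the system yields a = 3, b = -2, c = 3.
So f(s) = 3s^2 - 2s + 3.
Then f(-6) = 123.

123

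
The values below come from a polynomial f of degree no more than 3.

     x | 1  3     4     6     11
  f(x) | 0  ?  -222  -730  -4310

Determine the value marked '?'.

-94

The 4 known points determine the degree-3 polynomial uniquely.
Write f(x) = ax^3 + bx^2 + cx + d. Substituting each data point gives a linear system:
  a + b + c + d = 0
  64a + 16b + 4c + d = -222
  216a + 36b + 6c + d = -730
  1331a + 121b + 11c + d = -4310
Solving the system yields a = -3, b = -3, c = 4, d = 2.
So f(x) = -3x^3 - 3x^2 + 4x + 2.
Then f(3) = -94.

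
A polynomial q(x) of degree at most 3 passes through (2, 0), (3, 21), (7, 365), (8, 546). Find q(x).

Write q(x) = ax^3 + bx^2 + cx + d. Substituting each data point gives a linear system:
  8a + 4b + 2c + d = 0
  27a + 9b + 3c + d = 21
  343a + 49b + 7c + d = 365
  512a + 64b + 8c + d = 546
Solving the system yields a = 1, b = 1, c = -3, d = -6.
So q(x) = x^3 + x^2 - 3x - 6.
Check: q(7) = 365. ✓

q(x) = x^3 + x^2 - 3x - 6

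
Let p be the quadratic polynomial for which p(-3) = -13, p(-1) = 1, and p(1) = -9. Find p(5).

-101

Write p(s) = as^2 + bs + c. Substituting each data point gives a linear system:
  9a - 3b + c = -13
  a - b + c = 1
  a + b + c = -9
Solving the system yields a = -3, b = -5, c = -1.
So p(s) = -3s² - 5s - 1.
Then p(5) = -101.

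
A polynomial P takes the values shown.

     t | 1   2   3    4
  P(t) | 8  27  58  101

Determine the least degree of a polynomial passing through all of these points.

2

Forward differences of the values at t = 1, 2, 3, 4:
  P  : 8  27  58  101
  Δ  : 19  31  43
  Δ^2: 12  12
  Δ^3: 0
The second differences are constant (12) and nonzero, while all higher differences vanish, so the minimal degree is 2.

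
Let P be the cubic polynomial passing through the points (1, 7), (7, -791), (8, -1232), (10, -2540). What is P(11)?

-3443

Write P(s) = as^3 + bs^2 + cs + d. Substituting each data point gives a linear system:
  a + b + c + d = 7
  343a + 49b + 7c + d = -791
  512a + 64b + 8c + d = -1232
  1000a + 100b + 10c + d = -2540
Solving the system yields a = -3, b = 4, c = 6, d = 0.
So P(s) = -3s³ + 4s² + 6s.
Then P(11) = -3443.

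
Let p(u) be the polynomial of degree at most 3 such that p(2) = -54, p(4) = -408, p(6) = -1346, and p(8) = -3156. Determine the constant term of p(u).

4

Write p(u) = au^3 + bu^2 + cu + d. Substituting each data point gives a linear system:
  8a + 4b + 2c + d = -54
  64a + 16b + 4c + d = -408
  216a + 36b + 6c + d = -1346
  512a + 64b + 8c + d = -3156
Solving the system yields a = -6, b = -1, c = -3, d = 4.
So p(u) = -6u^3 - u^2 - 3u + 4.
The constant term is 4.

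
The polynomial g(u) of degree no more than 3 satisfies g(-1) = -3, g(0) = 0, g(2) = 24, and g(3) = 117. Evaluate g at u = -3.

Using the Lagrange interpolation formula with nodes -1, 0, 2, 3:
  L_0(u) = u(u - 2)(u - 3) / -12
  L_1(u) = (u + 1)(u - 2)(u - 3) / 6
  L_2(u) = (u + 1)u(u - 3) / -6
  L_3(u) = (u + 1)u(u - 2) / 12
Then g(u) = -3·L_0(u) + 0·L_1(u) + 24·L_2(u) + 117·L_3(u).
Expanding and collecting terms gives g(u) = 6u^3 - 3u^2 - 6u.
Evaluating at u = -3: g(-3) = -171.

-171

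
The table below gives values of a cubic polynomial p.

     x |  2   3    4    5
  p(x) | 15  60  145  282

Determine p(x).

Using the Lagrange interpolation formula with nodes 2, 3, 4, 5:
  L_0(x) = (x - 3)(x - 4)(x - 5) / -6
  L_1(x) = (x - 2)(x - 4)(x - 5) / 2
  L_2(x) = (x - 2)(x - 3)(x - 5) / -2
  L_3(x) = (x - 2)(x - 3)(x - 4) / 6
Then p(x) = 15·L_0(x) + 60·L_1(x) + 145·L_2(x) + 282·L_3(x).
Expanding and collecting terms gives p(x) = 2x^3 + 2x^2 - 3x - 3.
Check: p(4) = 145. ✓

p(x) = 2x^3 + 2x^2 - 3x - 3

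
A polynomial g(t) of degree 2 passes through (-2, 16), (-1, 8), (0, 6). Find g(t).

g(t) = 3t^2 + t + 6

Write g(t) = at^2 + bt + c. Substituting each data point gives a linear system:
  4a - 2b + c = 16
  a - b + c = 8
  c = 6
Solving the system yields a = 3, b = 1, c = 6.
So g(t) = 3t^2 + t + 6.
Check: g(-2) = 16. ✓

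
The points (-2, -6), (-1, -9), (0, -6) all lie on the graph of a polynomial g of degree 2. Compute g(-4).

Write g(n) = an^2 + bn + c. Substituting each data point gives a linear system:
  4a - 2b + c = -6
  a - b + c = -9
  c = -6
Solving the system yields a = 3, b = 6, c = -6.
So g(n) = 3n^2 + 6n - 6.
Then g(-4) = 18.

18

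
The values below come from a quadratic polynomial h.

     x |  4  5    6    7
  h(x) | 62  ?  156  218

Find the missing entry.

On equispaced nodes a degree-2 polynomial has vanishing third forward difference, so
  - h(4) + 3·h(5) - 3·h(6) + h(7) = 0.
Substituting the known values and solving for h(5):
  3·h(5) = 312
  h(5) = 104.

104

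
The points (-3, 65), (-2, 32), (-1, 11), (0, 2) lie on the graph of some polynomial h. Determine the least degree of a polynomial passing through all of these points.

Forward differences of the values at x = -3, -2, -1, 0:
  h  : 65  32  11  2
  Δ  : -33  -21  -9
  Δ^2: 12  12
  Δ^3: 0
The second differences are constant (12) and nonzero, while all higher differences vanish, so the minimal degree is 2.

2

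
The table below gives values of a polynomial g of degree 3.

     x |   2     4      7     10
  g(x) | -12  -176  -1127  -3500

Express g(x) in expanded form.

Write g(x) = ax^3 + bx^2 + cx + d. Substituting each data point gives a linear system:
  8a + 4b + 2c + d = -12
  64a + 16b + 4c + d = -176
  343a + 49b + 7c + d = -1127
  1000a + 100b + 10c + d = -3500
Solving the system yields a = -4, b = 5, c = 0, d = 0.
So g(x) = -4x³ + 5x².
Check: g(2) = -12. ✓

g(x) = -4x^3 + 5x^2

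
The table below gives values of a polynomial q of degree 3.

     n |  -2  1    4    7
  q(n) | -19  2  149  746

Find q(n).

q(n) = 2n^3 + n^2 + 2n - 3

Write q(n) = an^3 + bn^2 + cn + d. Substituting each data point gives a linear system:
  -8a + 4b - 2c + d = -19
  a + b + c + d = 2
  64a + 16b + 4c + d = 149
  343a + 49b + 7c + d = 746
Solving the system yields a = 2, b = 1, c = 2, d = -3.
So q(n) = 2n³ + n² + 2n - 3.
Check: q(1) = 2. ✓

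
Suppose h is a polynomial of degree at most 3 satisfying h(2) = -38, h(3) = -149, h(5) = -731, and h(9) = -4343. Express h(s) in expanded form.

Write h(s) = as^3 + bs^2 + cs + d. Substituting each data point gives a linear system:
  8a + 4b + 2c + d = -38
  27a + 9b + 3c + d = -149
  125a + 25b + 5c + d = -731
  729a + 81b + 9c + d = -4343
Solving the system yields a = -6, b = 0, c = 3, d = 4.
So h(s) = -6s^3 + 3s + 4.
Check: h(2) = -38. ✓

h(s) = -6s^3 + 3s + 4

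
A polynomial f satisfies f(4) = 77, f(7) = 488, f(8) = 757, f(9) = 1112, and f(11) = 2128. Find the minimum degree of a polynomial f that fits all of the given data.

3

Divided differences on the nodes 4, 7, 8, 9, 11:
  order 0: 77  488  757  1112  2128
  order 1: 137  269  355  508
  order 2: 33  43  51
  order 3: 2  2
  order 4: 0
The order-3 divided differences are all 2 (nonzero) and every higher order vanishes, so the data lies on a polynomial of degree exactly 3.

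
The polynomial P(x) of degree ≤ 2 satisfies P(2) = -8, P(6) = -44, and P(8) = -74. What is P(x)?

P(x) = -x^2 - x - 2

Write P(x) = ax^2 + bx + c. Substituting each data point gives a linear system:
  4a + 2b + c = -8
  36a + 6b + c = -44
  64a + 8b + c = -74
Solving the system yields a = -1, b = -1, c = -2.
So P(x) = -x² - x - 2.
Check: P(6) = -44. ✓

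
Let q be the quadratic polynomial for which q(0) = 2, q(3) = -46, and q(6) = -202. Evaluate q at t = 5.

-138

Write q(t) = at^2 + bt + c. Substituting each data point gives a linear system:
  c = 2
  9a + 3b + c = -46
  36a + 6b + c = -202
Solving the system yields a = -6, b = 2, c = 2.
So q(t) = -6t^2 + 2t + 2.
Then q(5) = -138.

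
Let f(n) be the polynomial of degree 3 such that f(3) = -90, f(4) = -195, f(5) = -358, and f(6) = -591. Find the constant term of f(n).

Write f(n) = an^3 + bn^2 + cn + d. Substituting each data point gives a linear system:
  27a + 9b + 3c + d = -90
  64a + 16b + 4c + d = -195
  125a + 25b + 5c + d = -358
  216a + 36b + 6c + d = -591
Solving the system yields a = -2, b = -5, c = 4, d = -3.
So f(n) = -2n^3 - 5n^2 + 4n - 3.
The constant term is -3.

-3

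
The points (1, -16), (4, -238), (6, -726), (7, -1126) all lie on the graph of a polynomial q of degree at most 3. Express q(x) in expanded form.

Write q(x) = ax^3 + bx^2 + cx + d. Substituting each data point gives a linear system:
  a + b + c + d = -16
  64a + 16b + 4c + d = -238
  216a + 36b + 6c + d = -726
  343a + 49b + 7c + d = -1126
Solving the system yields a = -3, b = -1, c = -6, d = -6.
So q(x) = -3x³ - x² - 6x - 6.
Check: q(4) = -238. ✓

q(x) = -3x^3 - x^2 - 6x - 6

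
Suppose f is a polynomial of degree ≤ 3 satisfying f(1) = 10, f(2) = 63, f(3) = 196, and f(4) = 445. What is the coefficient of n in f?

-1

Write f(n) = an^3 + bn^2 + cn + d. Substituting each data point gives a linear system:
  a + b + c + d = 10
  8a + 4b + 2c + d = 63
  27a + 9b + 3c + d = 196
  64a + 16b + 4c + d = 445
Solving the system yields a = 6, b = 4, c = -1, d = 1.
So f(n) = 6n^3 + 4n^2 - n + 1.
The coefficient of n is -1.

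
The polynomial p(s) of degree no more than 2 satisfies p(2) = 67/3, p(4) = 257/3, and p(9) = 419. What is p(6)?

189

Write p(s) = as^2 + bs + c. Substituting each data point gives a linear system:
  4a + 2b + c = 67/3
  16a + 4b + c = 257/3
  81a + 9b + c = 419
Solving the system yields a = 5, b = 5/3, c = -1.
So p(s) = 5s^2 + (5/3)s - 1.
Then p(6) = 189.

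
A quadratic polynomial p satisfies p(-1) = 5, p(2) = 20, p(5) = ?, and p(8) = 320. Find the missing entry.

125

On equispaced nodes a degree-2 polynomial has vanishing third forward difference, so
  - p(-1) + 3·p(2) - 3·p(5) + p(8) = 0.
Substituting the known values and solving for p(5):
  -3·p(5) = -375
  p(5) = 125.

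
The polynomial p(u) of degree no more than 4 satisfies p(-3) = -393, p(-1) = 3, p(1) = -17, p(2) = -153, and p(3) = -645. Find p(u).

Write p(u) = au^4 + bu^3 + cu^2 + du + e. Substituting each data point gives a linear system:
  81a - 27b + 9c - 3d + e = -393
  a - b + c - d + e = 3
  a + b + c + d + e = -17
  16a + 8b + 4c + 2d + e = -153
  81a + 27b + 9c + 3d + e = -645
Solving the system yields a = -6, b = -4, c = -4, d = -6, e = 3.
So p(u) = -6u^4 - 4u^3 - 4u^2 - 6u + 3.
Check: p(-3) = -393. ✓

p(u) = -6u^4 - 4u^3 - 4u^2 - 6u + 3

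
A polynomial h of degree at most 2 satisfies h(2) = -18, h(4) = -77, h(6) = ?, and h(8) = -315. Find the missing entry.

On equispaced nodes a degree-2 polynomial has vanishing third forward difference, so
  - h(2) + 3·h(4) - 3·h(6) + h(8) = 0.
Substituting the known values and solving for h(6):
  -3·h(6) = 528
  h(6) = -176.

-176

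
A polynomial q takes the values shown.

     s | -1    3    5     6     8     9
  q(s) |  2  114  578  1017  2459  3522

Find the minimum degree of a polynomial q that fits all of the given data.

Divided differences on the nodes -1, 3, 5, 6, 8, 9:
  order 0: 2  114  578  1017  2459  3522
  order 1: 28  232  439  721  1063
  order 2: 34  69  94  114
  order 3: 5  5  5
  order 4: 0  0
  order 5: 0
The order-3 divided differences are all 5 (nonzero) and every higher order vanishes, so the data lies on a polynomial of degree exactly 3.

3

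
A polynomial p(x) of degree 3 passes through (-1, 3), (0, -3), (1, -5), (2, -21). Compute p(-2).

31

Using the Lagrange interpolation formula with nodes -1, 0, 1, 2:
  L_0(x) = x(x - 1)(x - 2) / -6
  L_1(x) = (x + 1)(x - 1)(x - 2) / 2
  L_2(x) = (x + 1)x(x - 2) / -2
  L_3(x) = (x + 1)x(x - 1) / 6
Then p(x) = 3·L_0(x) - 3·L_1(x) - 5·L_2(x) - 21·L_3(x).
Expanding and collecting terms gives p(x) = -3x³ + 2x² - x - 3.
Evaluating at x = -2: p(-2) = 31.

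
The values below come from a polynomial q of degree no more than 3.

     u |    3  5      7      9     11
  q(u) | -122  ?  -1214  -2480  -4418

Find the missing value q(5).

-476

The 4 known points determine the degree-3 polynomial uniquely.
Write q(u) = au^3 + bu^2 + cu + d. Substituting each data point gives a linear system:
  27a + 9b + 3c + d = -122
  343a + 49b + 7c + d = -1214
  729a + 81b + 9c + d = -2480
  1331a + 121b + 11c + d = -4418
Solving the system yields a = -3, b = -3, c = -6, d = 4.
So q(u) = -3u³ - 3u² - 6u + 4.
Then q(5) = -476.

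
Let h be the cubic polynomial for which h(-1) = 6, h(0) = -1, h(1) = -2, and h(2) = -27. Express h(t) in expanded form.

h(t) = -5t^3 + 3t^2 + t - 1

Write h(t) = at^3 + bt^2 + ct + d. Substituting each data point gives a linear system:
  -a + b - c + d = 6
  d = -1
  a + b + c + d = -2
  8a + 4b + 2c + d = -27
Solving the system yields a = -5, b = 3, c = 1, d = -1.
So h(t) = -5t^3 + 3t^2 + t - 1.
Check: h(-1) = 6. ✓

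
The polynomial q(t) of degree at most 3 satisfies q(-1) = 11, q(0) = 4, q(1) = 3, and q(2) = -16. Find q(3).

-77

Forward differences of the values at t = -1, 0, 1, 2:
  q  : 11  4  3  -16
  Δ  : -7  -1  -19
  Δ^2: 6  -18
  Δ^3: -24
The third differences are constant, confirming degree 3.
Interpolating (Newton forward form) and evaluating at t = 3 gives q(3) = -77.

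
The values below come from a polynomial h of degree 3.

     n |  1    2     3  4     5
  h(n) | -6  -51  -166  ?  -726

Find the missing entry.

The 4 known points determine the degree-3 polynomial uniquely.
Write h(n) = an^3 + bn^2 + cn + d. Substituting each data point gives a linear system:
  a + b + c + d = -6
  8a + 4b + 2c + d = -51
  27a + 9b + 3c + d = -166
  125a + 25b + 5c + d = -726
Solving the system yields a = -5, b = -5, c = 5, d = -1.
So h(n) = -5n³ - 5n² + 5n - 1.
Then h(4) = -381.

-381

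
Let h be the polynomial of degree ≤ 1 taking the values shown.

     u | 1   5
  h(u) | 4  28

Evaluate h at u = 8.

46

Write h(u) = au + b. Substituting each data point gives a linear system:
  a + b = 4
  5a + b = 28
Solving the system yields a = 6, b = -2.
So h(u) = 6u - 2.
Then h(8) = 46.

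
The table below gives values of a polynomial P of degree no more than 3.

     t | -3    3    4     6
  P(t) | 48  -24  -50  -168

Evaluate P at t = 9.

-600

Write P(t) = at^3 + bt^2 + ct + d. Substituting each data point gives a linear system:
  -27a + 9b - 3c + d = 48
  27a + 9b + 3c + d = -24
  64a + 16b + 4c + d = -50
  216a + 36b + 6c + d = -168
Solving the system yields a = -1, b = 2, c = -3, d = -6.
So P(t) = -t^3 + 2t^2 - 3t - 6.
Then P(9) = -600.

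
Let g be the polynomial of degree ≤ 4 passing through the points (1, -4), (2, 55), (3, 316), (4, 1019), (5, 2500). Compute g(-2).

71

Using the Lagrange interpolation formula with nodes 1, 2, 3, 4, 5:
  L_0(x) = (x - 2)(x - 3)(x - 4)(x - 5) / 24
  L_1(x) = (x - 1)(x - 3)(x - 4)(x - 5) / -6
  L_2(x) = (x - 1)(x - 2)(x - 4)(x - 5) / 4
  L_3(x) = (x - 1)(x - 2)(x - 3)(x - 5) / -6
  L_4(x) = (x - 1)(x - 2)(x - 3)(x - 4) / 24
Then g(x) = -4·L_0(x) + 55·L_1(x) + 316·L_2(x) + 1019·L_3(x) + 2500·L_4(x).
Expanding and collecting terms gives g(x) = 4x^4 + x^2 - 4x - 5.
Evaluating at x = -2: g(-2) = 71.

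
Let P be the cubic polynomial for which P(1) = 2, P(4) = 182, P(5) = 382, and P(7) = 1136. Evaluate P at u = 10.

Write P(u) = au^3 + bu^2 + cu + d. Substituting each data point gives a linear system:
  a + b + c + d = 2
  64a + 16b + 4c + d = 182
  125a + 25b + 5c + d = 382
  343a + 49b + 7c + d = 1136
Solving the system yields a = 4, b = -5, c = 1, d = 2.
So P(u) = 4u^3 - 5u^2 + u + 2.
Then P(10) = 3512.

3512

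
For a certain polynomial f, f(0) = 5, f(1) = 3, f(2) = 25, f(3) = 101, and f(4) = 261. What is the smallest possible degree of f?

Forward differences of the values at s = 0, 1, 2, 3, 4:
  f  : 5  3  25  101  261
  Δ  : -2  22  76  160
  Δ^2: 24  54  84
  Δ^3: 30  30
  Δ^4: 0
The third differences are constant (30) and nonzero, while all higher differences vanish, so the minimal degree is 3.

3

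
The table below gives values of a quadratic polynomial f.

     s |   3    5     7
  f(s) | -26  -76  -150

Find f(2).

-10

Write f(s) = as^2 + bs + c. Substituting each data point gives a linear system:
  9a + 3b + c = -26
  25a + 5b + c = -76
  49a + 7b + c = -150
Solving the system yields a = -3, b = -1, c = 4.
So f(s) = -3s^2 - s + 4.
Then f(2) = -10.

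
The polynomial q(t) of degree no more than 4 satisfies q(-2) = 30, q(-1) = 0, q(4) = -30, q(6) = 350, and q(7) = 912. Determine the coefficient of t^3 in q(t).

-4

Write q(t) = at^4 + bt^3 + ct^2 + dt + e. Substituting each data point gives a linear system:
  16a - 8b + 4c - 2d + e = 30
  a - b + c - d + e = 0
  256a + 64b + 16c + 4d + e = -30
  1296a + 216b + 36c + 6d + e = 350
  2401a + 343b + 49c + 7d + e = 912
Solving the system yields a = 1, b = -4, c = -3, d = 4, e = 2.
So q(t) = t^4 - 4t^3 - 3t^2 + 4t + 2.
The coefficient of t^3 is -4.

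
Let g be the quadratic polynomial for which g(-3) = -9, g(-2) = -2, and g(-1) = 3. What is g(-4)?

Forward differences of the values at u = -3, -2, -1:
  g  : -9  -2  3
  Δ  : 7  5
  Δ^2: -2
The second differences are constant, confirming degree 2.
Interpolating (Newton forward form) and evaluating at u = -4 gives g(-4) = -18.

-18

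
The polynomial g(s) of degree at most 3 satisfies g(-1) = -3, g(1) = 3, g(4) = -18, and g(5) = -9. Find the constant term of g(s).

6

Write g(s) = as^3 + bs^2 + cs + d. Substituting each data point gives a linear system:
  -a + b - c + d = -3
  a + b + c + d = 3
  64a + 16b + 4c + d = -18
  125a + 25b + 5c + d = -9
Solving the system yields a = 1, b = -6, c = 2, d = 6.
So g(s) = s^3 - 6s^2 + 2s + 6.
The constant term is 6.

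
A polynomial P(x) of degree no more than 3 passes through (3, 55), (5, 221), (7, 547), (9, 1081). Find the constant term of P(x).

1

Write P(x) = ax^3 + bx^2 + cx + d. Substituting each data point gives a linear system:
  27a + 9b + 3c + d = 55
  125a + 25b + 5c + d = 221
  343a + 49b + 7c + d = 547
  729a + 81b + 9c + d = 1081
Solving the system yields a = 1, b = 5, c = -6, d = 1.
So P(x) = x³ + 5x² - 6x + 1.
The constant term is 1.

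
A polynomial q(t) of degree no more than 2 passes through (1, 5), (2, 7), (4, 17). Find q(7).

Using the Lagrange interpolation formula with nodes 1, 2, 4:
  L_0(t) = (t - 2)(t - 4) / 3
  L_1(t) = (t - 1)(t - 4) / -2
  L_2(t) = (t - 1)(t - 2) / 6
Then q(t) = 5·L_0(t) + 7·L_1(t) + 17·L_2(t).
Expanding and collecting terms gives q(t) = t² - t + 5.
Evaluating at t = 7: q(7) = 47.

47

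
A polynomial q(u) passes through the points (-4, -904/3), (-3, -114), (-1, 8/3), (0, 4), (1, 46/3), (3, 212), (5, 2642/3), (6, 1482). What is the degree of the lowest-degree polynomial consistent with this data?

Divided differences on the nodes -4, -3, -1, 0, 1, 3, 5, 6:
  order 0: -904/3  -114  8/3  4  46/3  212  2642/3  1482
  order 1: 562/3  175/3  4/3  34/3  295/3  1003/3  1804/3
  order 2: -43  -19  5  29  59  89
  order 3: 6  6  6  6  6
  order 4: 0  0  0  0
  order 5: 0  0  0
  order 6: 0  0
  order 7: 0
The order-3 divided differences are all 6 (nonzero) and every higher order vanishes, so the data lies on a polynomial of degree exactly 3.

3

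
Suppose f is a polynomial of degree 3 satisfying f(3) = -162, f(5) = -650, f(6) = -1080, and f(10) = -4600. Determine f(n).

f(n) = -4n^3 - 6n^2

Write f(n) = an^3 + bn^2 + cn + d. Substituting each data point gives a linear system:
  27a + 9b + 3c + d = -162
  125a + 25b + 5c + d = -650
  216a + 36b + 6c + d = -1080
  1000a + 100b + 10c + d = -4600
Solving the system yields a = -4, b = -6, c = 0, d = 0.
So f(n) = -4n^3 - 6n^2.
Check: f(3) = -162. ✓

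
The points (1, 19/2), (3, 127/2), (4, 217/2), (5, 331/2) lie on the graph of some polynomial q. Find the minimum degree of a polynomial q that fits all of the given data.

2

Divided differences on the nodes 1, 3, 4, 5:
  order 0: 19/2  127/2  217/2  331/2
  order 1: 27  45  57
  order 2: 6  6
  order 3: 0
The order-2 divided differences are all 6 (nonzero) and every higher order vanishes, so the data lies on a polynomial of degree exactly 2.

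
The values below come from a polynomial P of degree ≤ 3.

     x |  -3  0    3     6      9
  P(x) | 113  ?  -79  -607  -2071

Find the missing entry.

-1

The 4 known points determine the degree-3 polynomial uniquely.
Write P(x) = ax^3 + bx^2 + cx + d. Substituting each data point gives a linear system:
  -27a + 9b - 3c + d = 113
  27a + 9b + 3c + d = -79
  216a + 36b + 6c + d = -607
  729a + 81b + 9c + d = -2071
Solving the system yields a = -3, b = 2, c = -5, d = -1.
So P(x) = -3x^3 + 2x^2 - 5x - 1.
Then P(0) = -1.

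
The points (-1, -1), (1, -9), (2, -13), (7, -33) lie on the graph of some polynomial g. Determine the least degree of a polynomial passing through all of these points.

Divided differences on the nodes -1, 1, 2, 7:
  order 0: -1  -9  -13  -33
  order 1: -4  -4  -4
  order 2: 0  0
  order 3: 0
The order-1 divided differences are all -4 (nonzero) and every higher order vanishes, so the data lies on a polynomial of degree exactly 1.

1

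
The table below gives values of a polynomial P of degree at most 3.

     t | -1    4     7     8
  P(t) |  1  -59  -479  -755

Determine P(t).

P(t) = -2t^3 + 4t^2 + 2t - 3

Using the Lagrange interpolation formula with nodes -1, 4, 7, 8:
  L_0(t) = (t - 4)(t - 7)(t - 8) / -360
  L_1(t) = (t + 1)(t - 7)(t - 8) / 60
  L_2(t) = (t + 1)(t - 4)(t - 8) / -24
  L_3(t) = (t + 1)(t - 4)(t - 7) / 36
Then P(t) = 1·L_0(t) - 59·L_1(t) - 479·L_2(t) - 755·L_3(t).
Expanding and collecting terms gives P(t) = -2t³ + 4t² + 2t - 3.
Check: P(7) = -479. ✓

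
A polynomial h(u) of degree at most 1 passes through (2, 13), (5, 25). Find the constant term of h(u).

5

Write h(u) = au + b. Substituting each data point gives a linear system:
  2a + b = 13
  5a + b = 25
Solving the system yields a = 4, b = 5.
So h(u) = 4u + 5.
The constant term is 5.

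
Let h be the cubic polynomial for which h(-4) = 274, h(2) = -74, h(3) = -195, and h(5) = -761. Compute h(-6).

Write h(u) = au^3 + bu^2 + cu + d. Substituting each data point gives a linear system:
  -64a + 16b - 4c + d = 274
  8a + 4b + 2c + d = -74
  27a + 9b + 3c + d = -195
  125a + 25b + 5c + d = -761
Solving the system yields a = -5, b = -4, c = -6, d = -6.
So h(u) = -5u^3 - 4u^2 - 6u - 6.
Then h(-6) = 966.

966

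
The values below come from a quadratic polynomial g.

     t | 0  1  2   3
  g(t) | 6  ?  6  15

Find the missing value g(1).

On equispaced nodes a degree-2 polynomial has vanishing third forward difference, so
  - g(0) + 3·g(1) - 3·g(2) + g(3) = 0.
Substituting the known values and solving for g(1):
  3·g(1) = 9
  g(1) = 3.

3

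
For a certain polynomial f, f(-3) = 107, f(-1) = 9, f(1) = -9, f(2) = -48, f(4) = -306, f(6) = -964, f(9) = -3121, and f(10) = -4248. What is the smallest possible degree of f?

Divided differences on the nodes -3, -1, 1, 2, 4, 6, 9, 10:
  order 0: 107  9  -9  -48  -306  -964  -3121  -4248
  order 1: -49  -9  -39  -129  -329  -719  -1127
  order 2: 10  -10  -30  -50  -78  -102
  order 3: -4  -4  -4  -4  -4
  order 4: 0  0  0  0
  order 5: 0  0  0
  order 6: 0  0
  order 7: 0
The order-3 divided differences are all -4 (nonzero) and every higher order vanishes, so the data lies on a polynomial of degree exactly 3.

3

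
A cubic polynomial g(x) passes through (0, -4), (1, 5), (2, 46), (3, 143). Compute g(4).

320

Write g(x) = ax^3 + bx^2 + cx + d. Substituting each data point gives a linear system:
  d = -4
  a + b + c + d = 5
  8a + 4b + 2c + d = 46
  27a + 9b + 3c + d = 143
Solving the system yields a = 4, b = 4, c = 1, d = -4.
So g(x) = 4x^3 + 4x^2 + x - 4.
Then g(4) = 320.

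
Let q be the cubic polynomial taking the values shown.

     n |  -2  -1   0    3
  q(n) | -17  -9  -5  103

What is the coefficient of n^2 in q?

Write q(n) = an^3 + bn^2 + cn + d. Substituting each data point gives a linear system:
  -8a + 4b - 2c + d = -17
  -a + b - c + d = -9
  d = -5
  27a + 9b + 3c + d = 103
Solving the system yields a = 2, b = 4, c = 6, d = -5.
So q(n) = 2n³ + 4n² + 6n - 5.
The coefficient of n^2 is 4.

4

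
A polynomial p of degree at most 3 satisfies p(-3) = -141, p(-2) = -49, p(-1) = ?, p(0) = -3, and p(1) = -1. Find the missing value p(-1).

-11

The 4 known points determine the degree-3 polynomial uniquely.
Write p(u) = au^3 + bu^2 + cu + d. Substituting each data point gives a linear system:
  -27a + 9b - 3c + d = -141
  -8a + 4b - 2c + d = -49
  d = -3
  a + b + c + d = -1
Solving the system yields a = 4, b = -3, c = 1, d = -3.
So p(u) = 4u³ - 3u² + u - 3.
Then p(-1) = -11.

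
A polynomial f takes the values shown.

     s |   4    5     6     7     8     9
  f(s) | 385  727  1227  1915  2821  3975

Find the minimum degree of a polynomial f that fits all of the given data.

Forward differences of the values at s = 4, 5, 6, 7, 8, 9:
  f  : 385  727  1227  1915  2821  3975
  Δ  : 342  500  688  906  1154
  Δ^2: 158  188  218  248
  Δ^3: 30  30  30
  Δ^4: 0  0
  Δ^5: 0
The third differences are constant (30) and nonzero, while all higher differences vanish, so the minimal degree is 3.

3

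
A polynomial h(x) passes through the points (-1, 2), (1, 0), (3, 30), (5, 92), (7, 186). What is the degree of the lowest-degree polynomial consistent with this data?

Forward differences of the values at x = -1, 1, 3, 5, 7:
  h  : 2  0  30  92  186
  Δ  : -2  30  62  94
  Δ^2: 32  32  32
  Δ^3: 0  0
  Δ^4: 0
The second differences are constant (32) and nonzero, while all higher differences vanish, so the minimal degree is 2.

2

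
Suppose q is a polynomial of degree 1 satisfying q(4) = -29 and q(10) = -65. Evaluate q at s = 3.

-23

Using the Lagrange interpolation formula with nodes 4, 10:
  L_0(s) = (s - 10) / -6
  L_1(s) = (s - 4) / 6
Then q(s) = -29·L_0(s) - 65·L_1(s).
Expanding and collecting terms gives q(s) = -6s - 5.
Evaluating at s = 3: q(3) = -23.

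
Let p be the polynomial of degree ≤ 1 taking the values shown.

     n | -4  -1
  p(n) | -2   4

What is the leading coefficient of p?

2

Write p(n) = an + b. Substituting each data point gives a linear system:
  -4a + b = -2
  -a + b = 4
Solving the system yields a = 2, b = 6.
So p(n) = 2n + 6.
The leading coefficient is 2.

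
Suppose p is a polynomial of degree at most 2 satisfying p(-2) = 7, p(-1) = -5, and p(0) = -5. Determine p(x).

Write p(x) = ax^2 + bx + c. Substituting each data point gives a linear system:
  4a - 2b + c = 7
  a - b + c = -5
  c = -5
Solving the system yields a = 6, b = 6, c = -5.
So p(x) = 6x^2 + 6x - 5.
Check: p(-1) = -5. ✓

p(x) = 6x^2 + 6x - 5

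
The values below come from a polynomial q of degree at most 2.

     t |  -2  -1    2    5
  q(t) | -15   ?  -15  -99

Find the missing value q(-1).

The 3 known points determine the degree-2 polynomial uniquely.
Write q(t) = at^2 + bt + c. Substituting each data point gives a linear system:
  4a - 2b + c = -15
  4a + 2b + c = -15
  25a + 5b + c = -99
Solving the system yields a = -4, b = 0, c = 1.
So q(t) = -4t² + 1.
Then q(-1) = -3.

-3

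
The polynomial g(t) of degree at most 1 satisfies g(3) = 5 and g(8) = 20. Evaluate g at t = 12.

Using the Lagrange interpolation formula with nodes 3, 8:
  L_0(t) = (t - 8) / -5
  L_1(t) = (t - 3) / 5
Then g(t) = 5·L_0(t) + 20·L_1(t).
Expanding and collecting terms gives g(t) = 3t - 4.
Evaluating at t = 12: g(12) = 32.

32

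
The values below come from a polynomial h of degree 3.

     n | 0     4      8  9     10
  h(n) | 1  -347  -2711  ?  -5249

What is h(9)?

-3842

The 4 known points determine the degree-3 polynomial uniquely.
Write h(n) = an^3 + bn^2 + cn + d. Substituting each data point gives a linear system:
  d = 1
  64a + 16b + 4c + d = -347
  512a + 64b + 8c + d = -2711
  1000a + 100b + 10c + d = -5249
Solving the system yields a = -5, b = -3, c = 5, d = 1.
So h(n) = -5n³ - 3n² + 5n + 1.
Then h(9) = -3842.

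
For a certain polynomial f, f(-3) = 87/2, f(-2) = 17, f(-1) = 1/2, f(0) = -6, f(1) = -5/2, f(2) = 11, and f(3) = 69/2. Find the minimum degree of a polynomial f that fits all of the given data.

Forward differences of the values at x = -3, -2, -1, 0, 1, 2, 3:
  f  : 87/2  17  1/2  -6  -5/2  11  69/2
  Δ  : -53/2  -33/2  -13/2  7/2  27/2  47/2
  Δ^2: 10  10  10  10  10
  Δ^3: 0  0  0  0
  Δ^4: 0  0  0
  Δ^5: 0  0
  Δ^6: 0
The second differences are constant (10) and nonzero, while all higher differences vanish, so the minimal degree is 2.

2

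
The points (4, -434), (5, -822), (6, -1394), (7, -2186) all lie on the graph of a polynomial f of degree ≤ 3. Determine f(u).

f(u) = -6u^3 - 2u^2 - 4u - 2

Using the Lagrange interpolation formula with nodes 4, 5, 6, 7:
  L_0(u) = (u - 5)(u - 6)(u - 7) / -6
  L_1(u) = (u - 4)(u - 6)(u - 7) / 2
  L_2(u) = (u - 4)(u - 5)(u - 7) / -2
  L_3(u) = (u - 4)(u - 5)(u - 6) / 6
Then f(u) = -434·L_0(u) - 822·L_1(u) - 1394·L_2(u) - 2186·L_3(u).
Expanding and collecting terms gives f(u) = -6u^3 - 2u^2 - 4u - 2.
Check: f(4) = -434. ✓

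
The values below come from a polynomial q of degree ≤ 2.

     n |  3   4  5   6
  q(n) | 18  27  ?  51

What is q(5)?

38

On equispaced nodes a degree-2 polynomial has vanishing third forward difference, so
  - q(3) + 3·q(4) - 3·q(5) + q(6) = 0.
Substituting the known values and solving for q(5):
  -3·q(5) = -114
  q(5) = 38.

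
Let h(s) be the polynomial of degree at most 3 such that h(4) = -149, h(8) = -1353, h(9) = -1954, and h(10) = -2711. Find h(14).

Write h(s) = as^3 + bs^2 + cs + d. Substituting each data point gives a linear system:
  64a + 16b + 4c + d = -149
  512a + 64b + 8c + d = -1353
  729a + 81b + 9c + d = -1954
  1000a + 100b + 10c + d = -2711
Solving the system yields a = -3, b = 3, c = -1, d = -1.
So h(s) = -3s^3 + 3s^2 - s - 1.
Then h(14) = -7659.

-7659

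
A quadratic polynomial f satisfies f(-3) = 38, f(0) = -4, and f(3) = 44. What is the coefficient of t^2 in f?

5

Write f(t) = at^2 + bt + c. Substituting each data point gives a linear system:
  9a - 3b + c = 38
  c = -4
  9a + 3b + c = 44
Solving the system yields a = 5, b = 1, c = -4.
So f(t) = 5t² + t - 4.
The leading coefficient is 5.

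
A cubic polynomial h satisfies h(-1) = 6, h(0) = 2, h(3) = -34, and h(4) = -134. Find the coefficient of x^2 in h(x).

Write h(x) = ax^3 + bx^2 + cx + d. Substituting each data point gives a linear system:
  -a + b - c + d = 6
  d = 2
  27a + 9b + 3c + d = -34
  64a + 16b + 4c + d = -134
Solving the system yields a = -4, b = 6, c = 6, d = 2.
So h(x) = -4x^3 + 6x^2 + 6x + 2.
The coefficient of x^2 is 6.

6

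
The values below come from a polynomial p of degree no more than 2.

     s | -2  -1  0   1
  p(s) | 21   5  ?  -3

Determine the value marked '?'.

-3

The 3 known points determine the degree-2 polynomial uniquely.
Write p(s) = as^2 + bs + c. Substituting each data point gives a linear system:
  4a - 2b + c = 21
  a - b + c = 5
  a + b + c = -3
Solving the system yields a = 4, b = -4, c = -3.
So p(s) = 4s² - 4s - 3.
Then p(0) = -3.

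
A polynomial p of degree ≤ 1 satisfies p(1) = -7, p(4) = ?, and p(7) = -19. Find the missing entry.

On equispaced nodes a degree-1 polynomial has vanishing second forward difference, so
  p(1) - 2·p(4) + p(7) = 0.
Substituting the known values and solving for p(4):
  -2·p(4) = 26
  p(4) = -13.

-13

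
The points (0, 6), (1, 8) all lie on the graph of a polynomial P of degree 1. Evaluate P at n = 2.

Using the Lagrange interpolation formula with nodes 0, 1:
  L_0(n) = (n - 1) / -1
  L_1(n) = n / 1
Then P(n) = 6·L_0(n) + 8·L_1(n).
Expanding and collecting terms gives P(n) = 2n + 6.
Evaluating at n = 2: P(2) = 10.

10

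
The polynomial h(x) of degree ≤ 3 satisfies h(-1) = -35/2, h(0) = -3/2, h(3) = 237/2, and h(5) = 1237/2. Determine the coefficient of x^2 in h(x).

Write h(x) = ax^3 + bx^2 + cx + d. Substituting each data point gives a linear system:
  -a + b - c + d = -35/2
  d = -3/2
  27a + 9b + 3c + d = 237/2
  125a + 25b + 5c + d = 1237/2
Solving the system yields a = 6, b = -6, c = 4, d = -3/2.
So h(x) = 6x³ - 6x² + 4x - 3/2.
The coefficient of x^2 is -6.

-6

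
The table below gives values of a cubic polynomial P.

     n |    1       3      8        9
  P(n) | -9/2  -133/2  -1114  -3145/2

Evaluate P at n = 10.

Using the Lagrange interpolation formula with nodes 1, 3, 8, 9:
  L_0(n) = (n - 3)(n - 8)(n - 9) / -112
  L_1(n) = (n - 1)(n - 8)(n - 9) / 60
  L_2(n) = (n - 1)(n - 3)(n - 9) / -35
  L_3(n) = (n - 1)(n - 3)(n - 8) / 48
Then P(n) = -9/2·L_0(n) - 133/2·L_1(n) - 1114·L_2(n) - 3145/2·L_3(n).
Expanding and collecting terms gives P(n) = -2n³ - (3/2)n² + n - 2.
Evaluating at n = 10: P(10) = -2142.

-2142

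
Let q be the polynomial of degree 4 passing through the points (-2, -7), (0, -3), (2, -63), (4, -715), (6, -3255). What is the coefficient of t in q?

-2

Write q(t) = at^4 + bt^3 + ct^2 + dt + e. Substituting each data point gives a linear system:
  16a - 8b + 4c - 2d + e = -7
  e = -3
  16a + 8b + 4c + 2d + e = -63
  256a + 64b + 16c + 4d + e = -715
  1296a + 216b + 36c + 6d + e = -3255
Solving the system yields a = -2, b = -3, c = 0, d = -2, e = -3.
So q(t) = -2t⁴ - 3t³ - 2t - 3.
The coefficient of t is -2.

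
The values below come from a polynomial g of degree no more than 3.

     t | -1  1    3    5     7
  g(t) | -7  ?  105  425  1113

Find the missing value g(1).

On equispaced nodes a degree-3 polynomial has vanishing fourth forward difference, so
  g(-1) - 4·g(1) + 6·g(3) - 4·g(5) + g(7) = 0.
Substituting the known values and solving for g(1):
  -4·g(1) = -36
  g(1) = 9.

9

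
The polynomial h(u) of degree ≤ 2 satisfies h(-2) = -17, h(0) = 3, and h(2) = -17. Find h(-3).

-42

Using the Lagrange interpolation formula with nodes -2, 0, 2:
  L_0(u) = u(u - 2) / 8
  L_1(u) = (u + 2)(u - 2) / -4
  L_2(u) = (u + 2)u / 8
Then h(u) = -17·L_0(u) + 3·L_1(u) - 17·L_2(u).
Expanding and collecting terms gives h(u) = -5u^2 + 3.
Evaluating at u = -3: h(-3) = -42.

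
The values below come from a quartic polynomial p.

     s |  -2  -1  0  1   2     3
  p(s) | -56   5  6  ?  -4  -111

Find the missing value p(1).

7

The 5 known points determine the degree-4 polynomial uniquely.
Write p(s) = as^4 + bs^3 + cs^2 + ds + e. Substituting each data point gives a linear system:
  16a - 8b + 4c - 2d + e = -56
  a - b + c - d + e = 5
  e = 6
  16a + 8b + 4c + 2d + e = -4
  81a + 27b + 9c + 3d + e = -111
Solving the system yields a = -3, b = 4, c = 3, d = -3, e = 6.
So p(s) = -3s^4 + 4s^3 + 3s^2 - 3s + 6.
Then p(1) = 7.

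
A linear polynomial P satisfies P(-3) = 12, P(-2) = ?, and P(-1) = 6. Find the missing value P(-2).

On equispaced nodes a degree-1 polynomial has vanishing second forward difference, so
  P(-3) - 2·P(-2) + P(-1) = 0.
Substituting the known values and solving for P(-2):
  -2·P(-2) = -18
  P(-2) = 9.

9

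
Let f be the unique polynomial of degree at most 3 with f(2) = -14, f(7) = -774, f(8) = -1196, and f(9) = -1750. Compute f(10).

Write f(u) = au^3 + bu^2 + cu + d. Substituting each data point gives a linear system:
  8a + 4b + 2c + d = -14
  343a + 49b + 7c + d = -774
  512a + 64b + 8c + d = -1196
  729a + 81b + 9c + d = -1750
Solving the system yields a = -3, b = 6, c = -5, d = -4.
So f(u) = -3u³ + 6u² - 5u - 4.
Then f(10) = -2454.

-2454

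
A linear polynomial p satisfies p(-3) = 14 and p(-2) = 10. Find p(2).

Write p(x) = ax + b. Substituting each data point gives a linear system:
  -3a + b = 14
  -2a + b = 10
Solving the system yields a = -4, b = 2.
So p(x) = -4x + 2.
Then p(2) = -6.

-6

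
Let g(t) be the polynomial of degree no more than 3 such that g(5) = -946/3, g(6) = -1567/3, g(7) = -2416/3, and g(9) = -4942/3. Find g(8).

Write g(t) = at^3 + bt^2 + ct + d. Substituting each data point gives a linear system:
  125a + 25b + 5c + d = -946/3
  216a + 36b + 6c + d = -1567/3
  343a + 49b + 7c + d = -2416/3
  729a + 81b + 9c + d = -4942/3
Solving the system yields a = -2, b = -2, c = -3, d = -1/3.
So g(t) = -2t^3 - 2t^2 - 3t - 1/3.
Then g(8) = -3529/3.

-3529/3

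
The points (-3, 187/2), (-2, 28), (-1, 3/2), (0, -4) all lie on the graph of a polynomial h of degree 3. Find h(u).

h(u) = -3u^3 + (3/2)u^2 - u - 4

Write h(u) = au^3 + bu^2 + cu + d. Substituting each data point gives a linear system:
  -27a + 9b - 3c + d = 187/2
  -8a + 4b - 2c + d = 28
  -a + b - c + d = 3/2
  d = -4
Solving the system yields a = -3, b = 3/2, c = -1, d = -4.
So h(u) = -3u^3 + (3/2)u^2 - u - 4.
Check: h(0) = -4. ✓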